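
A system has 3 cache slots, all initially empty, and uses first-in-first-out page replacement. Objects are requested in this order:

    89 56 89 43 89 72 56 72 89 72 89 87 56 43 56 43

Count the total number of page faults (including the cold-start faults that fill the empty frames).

8

89 -> fault, frames [89]
56 -> fault, frames [89, 56]
89 -> hit
43 -> fault, frames [89, 56, 43]
89 -> hit
72 -> fault, evict 89, frames [56, 43, 72]
56 -> hit
72 -> hit
89 -> fault, evict 56, frames [43, 72, 89]
72 -> hit
89 -> hit
87 -> fault, evict 43, frames [72, 89, 87]
56 -> fault, evict 72, frames [89, 87, 56]
43 -> fault, evict 89, frames [87, 56, 43]
56 -> hit
43 -> hit
Page faults: 8.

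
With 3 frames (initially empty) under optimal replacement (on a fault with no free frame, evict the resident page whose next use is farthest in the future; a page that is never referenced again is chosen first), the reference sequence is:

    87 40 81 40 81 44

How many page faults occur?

87 -> miss, frames (87)
40 -> miss, frames (87 40)
81 -> miss, frames (87 40 81)
40 -> hit
81 -> hit
44 -> miss, evict 81, frames (87 40 44)
Page faults: 4.

4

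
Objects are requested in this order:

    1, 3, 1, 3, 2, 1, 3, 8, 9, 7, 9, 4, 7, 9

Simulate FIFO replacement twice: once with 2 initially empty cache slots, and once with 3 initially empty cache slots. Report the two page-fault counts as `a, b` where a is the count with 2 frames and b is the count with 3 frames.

2 frames: F F . . F F F F F F . F . F → 10 faults.
3 frames: F F . . F . . F F F . F . . → 7 faults.
7 < 10: adding a frame reduced faults, as is typical.

10, 7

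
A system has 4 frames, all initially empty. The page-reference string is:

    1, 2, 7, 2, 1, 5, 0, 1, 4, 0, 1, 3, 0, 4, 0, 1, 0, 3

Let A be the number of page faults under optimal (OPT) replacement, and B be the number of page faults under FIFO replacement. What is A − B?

Under OPT: F F F . . F F . F . . F . . . . . . → 7 faults.
Under FIFO: F F F . . F F F F . . F . . . . . . → 8 faults.
A − B = 7 − 8 = -1.

-1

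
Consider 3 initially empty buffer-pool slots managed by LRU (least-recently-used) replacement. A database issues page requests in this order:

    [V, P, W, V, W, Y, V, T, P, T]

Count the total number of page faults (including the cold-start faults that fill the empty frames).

6

V: fault, frames (V)
P: fault, frames (V P)
W: fault, frames (V P W)
V: hit
W: hit
Y: fault, evict P, frames (V W Y)
V: hit
T: fault, evict W, frames (Y V T)
P: fault, evict Y, frames (V T P)
T: hit
Page faults: 6.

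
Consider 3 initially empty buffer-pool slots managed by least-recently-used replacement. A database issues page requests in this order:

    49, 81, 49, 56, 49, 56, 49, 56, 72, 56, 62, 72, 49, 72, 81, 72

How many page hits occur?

9

49 -> miss, frames (49)
81 -> miss, frames (49 81)
49 -> hit
56 -> miss, frames (81 49 56)
49 -> hit
56 -> hit
49 -> hit
56 -> hit
72 -> miss, evict 81, frames (49 56 72)
56 -> hit
62 -> miss, evict 49, frames (72 56 62)
72 -> hit
49 -> miss, evict 56, frames (62 72 49)
72 -> hit
81 -> miss, evict 62, frames (49 72 81)
72 -> hit
Hits: 9.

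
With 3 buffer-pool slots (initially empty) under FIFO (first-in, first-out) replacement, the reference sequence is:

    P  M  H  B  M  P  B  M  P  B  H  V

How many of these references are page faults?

P: miss, frames {P}
M: miss, frames {P,M}
H: miss, frames {P,M,H}
B: miss, evict P, frames {M,H,B}
M: hit
P: miss, evict M, frames {H,B,P}
B: hit
M: miss, evict H, frames {B,P,M}
P: hit
B: hit
H: miss, evict B, frames {P,M,H}
V: miss, evict P, frames {M,H,V}
Page faults: 8.

8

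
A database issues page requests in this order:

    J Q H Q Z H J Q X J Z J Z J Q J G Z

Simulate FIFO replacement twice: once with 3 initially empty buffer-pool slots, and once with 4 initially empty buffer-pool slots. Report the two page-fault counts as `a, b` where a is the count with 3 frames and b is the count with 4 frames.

12, 9

3 frames: F F F . F . F F F . F F . . F . F F → 12 faults.
4 frames: F F F . F . . . F F . . . . F . F F → 9 faults.
9 < 12: adding a frame reduced faults, as is typical.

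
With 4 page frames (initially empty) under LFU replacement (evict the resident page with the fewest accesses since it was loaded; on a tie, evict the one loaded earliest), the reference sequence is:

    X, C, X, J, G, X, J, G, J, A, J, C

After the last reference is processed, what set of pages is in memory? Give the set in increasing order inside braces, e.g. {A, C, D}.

{C, G, J, X}

X → fault, frames {X}
C → fault, frames {X,C}
X → hit
J → fault, frames {X,C,J}
G → fault, frames {X,C,J,G}
X → hit
J → hit
G → hit
J → hit
A → fault, evict C, frames {X,J,G,A}
J → hit
C → fault, evict A, frames {X,J,G,C}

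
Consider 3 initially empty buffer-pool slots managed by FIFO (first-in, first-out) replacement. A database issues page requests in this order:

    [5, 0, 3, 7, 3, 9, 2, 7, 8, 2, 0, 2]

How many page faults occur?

8

5: miss, frames (5)
0: miss, frames (5 0)
3: miss, frames (5 0 3)
7: miss, evict 5, frames (0 3 7)
3: hit
9: miss, evict 0, frames (3 7 9)
2: miss, evict 3, frames (7 9 2)
7: hit
8: miss, evict 7, frames (9 2 8)
2: hit
0: miss, evict 9, frames (2 8 0)
2: hit
Page faults: 8.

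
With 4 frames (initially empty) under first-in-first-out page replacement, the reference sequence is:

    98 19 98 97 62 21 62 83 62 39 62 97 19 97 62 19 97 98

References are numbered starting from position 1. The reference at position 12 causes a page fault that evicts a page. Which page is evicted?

62

pos 1: 98 -> fault, frames [98]
pos 2: 19 -> fault, frames [98, 19]
pos 3: 98 -> hit
pos 4: 97 -> fault, frames [98, 19, 97]
pos 5: 62 -> fault, frames [98, 19, 97, 62]
pos 6: 21 -> fault, evict 98, frames [19, 97, 62, 21]
pos 7: 62 -> hit
pos 8: 83 -> fault, evict 19, frames [97, 62, 21, 83]
pos 9: 62 -> hit
pos 10: 39 -> fault, evict 97, frames [62, 21, 83, 39]
pos 11: 62 -> hit
pos 12: 97 -> fault, evict 62, frames [21, 83, 39, 97]
At position 12, page 62 is evicted.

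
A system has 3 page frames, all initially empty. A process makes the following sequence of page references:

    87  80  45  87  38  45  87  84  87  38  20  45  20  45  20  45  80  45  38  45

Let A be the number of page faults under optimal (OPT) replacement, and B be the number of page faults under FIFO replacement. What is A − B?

-2

Under OPT: F F F . F . . F . . F F . . . . F . . . → 8 faults.
Under FIFO: F F F . F . F F . . F F . . . . F . F . → 10 faults.
A − B = 8 − 10 = -2.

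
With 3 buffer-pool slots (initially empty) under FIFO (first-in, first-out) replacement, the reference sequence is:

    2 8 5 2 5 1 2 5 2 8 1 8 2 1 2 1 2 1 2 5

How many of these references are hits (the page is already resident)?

13

2 -> fault, frames {2}
8 -> fault, frames {2,8}
5 -> fault, frames {2,8,5}
2 -> hit
5 -> hit
1 -> fault, evict 2, frames {8,5,1}
2 -> fault, evict 8, frames {5,1,2}
5 -> hit
2 -> hit
8 -> fault, evict 5, frames {1,2,8}
1 -> hit
8 -> hit
2 -> hit
1 -> hit
2 -> hit
1 -> hit
2 -> hit
1 -> hit
2 -> hit
5 -> fault, evict 1, frames {2,8,5}
Hits: 13.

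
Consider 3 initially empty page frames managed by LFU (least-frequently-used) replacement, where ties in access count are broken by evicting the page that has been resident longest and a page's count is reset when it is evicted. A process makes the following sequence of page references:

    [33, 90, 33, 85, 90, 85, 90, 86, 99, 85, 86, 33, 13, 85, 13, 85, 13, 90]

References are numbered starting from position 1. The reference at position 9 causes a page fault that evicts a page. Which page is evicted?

86

pos 1: 33: fault, frames (33)
pos 2: 90: fault, frames (33 90)
pos 3: 33: hit
pos 4: 85: fault, frames (33 90 85)
pos 5: 90: hit
pos 6: 85: hit
pos 7: 90: hit
pos 8: 86: fault, evict 33, frames (90 85 86)
pos 9: 99: fault, evict 86, frames (90 85 99)
At position 9, page 86 is evicted.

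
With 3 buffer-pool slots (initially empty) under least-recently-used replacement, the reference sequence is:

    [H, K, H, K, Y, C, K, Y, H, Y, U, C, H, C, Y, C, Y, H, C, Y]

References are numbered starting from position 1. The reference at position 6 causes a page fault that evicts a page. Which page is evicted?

pos 1: H -> fault, frames {H}
pos 2: K -> fault, frames {H,K}
pos 3: H -> hit
pos 4: K -> hit
pos 5: Y -> fault, frames {H,K,Y}
pos 6: C -> fault, evict H, frames {K,Y,C}
At position 6, page H is evicted.

H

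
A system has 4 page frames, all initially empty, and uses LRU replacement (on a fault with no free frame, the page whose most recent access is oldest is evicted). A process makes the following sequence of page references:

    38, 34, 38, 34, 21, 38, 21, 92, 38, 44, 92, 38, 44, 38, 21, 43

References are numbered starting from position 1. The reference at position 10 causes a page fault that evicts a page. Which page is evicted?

34

pos 1: 38: miss, frames (38)
pos 2: 34: miss, frames (38 34)
pos 3: 38: hit
pos 4: 34: hit
pos 5: 21: miss, frames (38 34 21)
pos 6: 38: hit
pos 7: 21: hit
pos 8: 92: miss, frames (34 38 21 92)
pos 9: 38: hit
pos 10: 44: miss, evict 34, frames (21 92 38 44)
At position 10, page 34 is evicted.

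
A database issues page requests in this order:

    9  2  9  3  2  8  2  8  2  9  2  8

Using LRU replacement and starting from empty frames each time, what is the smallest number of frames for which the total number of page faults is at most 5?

3

f=1: 12 faults
f=2: 7 faults
f=3: 5 faults
f=4: 4 faults
Smallest f with faults ≤ 5 is 3.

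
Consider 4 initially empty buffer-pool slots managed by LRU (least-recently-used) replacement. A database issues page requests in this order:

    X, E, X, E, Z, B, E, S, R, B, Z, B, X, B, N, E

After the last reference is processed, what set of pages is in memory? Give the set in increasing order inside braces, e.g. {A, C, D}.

X -> fault, frames {X}
E -> fault, frames {X,E}
X -> hit
E -> hit
Z -> fault, frames {X,E,Z}
B -> fault, frames {X,E,Z,B}
E -> hit
S -> fault, evict X, frames {Z,B,E,S}
R -> fault, evict Z, frames {B,E,S,R}
B -> hit
Z -> fault, evict E, frames {S,R,B,Z}
B -> hit
X -> fault, evict S, frames {R,Z,B,X}
B -> hit
N -> fault, evict R, frames {Z,X,B,N}
E -> fault, evict Z, frames {X,B,N,E}

{B, E, N, X}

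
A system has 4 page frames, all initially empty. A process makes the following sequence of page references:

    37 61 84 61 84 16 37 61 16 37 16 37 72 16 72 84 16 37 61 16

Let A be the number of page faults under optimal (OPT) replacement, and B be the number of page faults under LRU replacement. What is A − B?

-1

Under OPT: F F F . . F . . . . . . F . . . . . F . → 6 faults.
Under LRU: F F F . . F . . . . . . F . . F . . F . → 7 faults.
A − B = 6 − 7 = -1.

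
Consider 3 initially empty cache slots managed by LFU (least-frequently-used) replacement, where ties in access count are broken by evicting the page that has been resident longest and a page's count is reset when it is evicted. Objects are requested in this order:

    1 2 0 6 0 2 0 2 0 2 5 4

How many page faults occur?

1 → miss, frames (1)
2 → miss, frames (1 2)
0 → miss, frames (1 2 0)
6 → miss, evict 1, frames (2 0 6)
0 → hit
2 → hit
0 → hit
2 → hit
0 → hit
2 → hit
5 → miss, evict 6, frames (2 0 5)
4 → miss, evict 5, frames (2 0 4)
Page faults: 6.

6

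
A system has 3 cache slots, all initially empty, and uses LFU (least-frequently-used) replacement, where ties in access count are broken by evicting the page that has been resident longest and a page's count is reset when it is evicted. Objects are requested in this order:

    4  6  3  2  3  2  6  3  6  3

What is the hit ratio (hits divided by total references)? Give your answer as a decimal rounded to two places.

4 -> fault, frames [4]
6 -> fault, frames [4, 6]
3 -> fault, frames [4, 6, 3]
2 -> fault, evict 4, frames [6, 3, 2]
3 -> hit
2 -> hit
6 -> hit
3 -> hit
6 -> hit
3 -> hit
Hits: 6 of 10 references → 6/10 = 0.6000.

0.60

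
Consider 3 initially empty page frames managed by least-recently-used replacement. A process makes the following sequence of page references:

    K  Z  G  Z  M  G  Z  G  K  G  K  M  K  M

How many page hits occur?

8

K -> fault, frames [K]
Z -> fault, frames [K, Z]
G -> fault, frames [K, Z, G]
Z -> hit
M -> fault, evict K, frames [G, Z, M]
G -> hit
Z -> hit
G -> hit
K -> fault, evict M, frames [Z, G, K]
G -> hit
K -> hit
M -> fault, evict Z, frames [G, K, M]
K -> hit
M -> hit
Hits: 8.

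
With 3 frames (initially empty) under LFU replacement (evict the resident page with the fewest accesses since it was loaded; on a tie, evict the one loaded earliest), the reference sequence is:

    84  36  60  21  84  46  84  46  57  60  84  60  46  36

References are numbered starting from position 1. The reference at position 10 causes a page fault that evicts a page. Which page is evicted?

57

pos 1: 84 → fault, frames (84)
pos 2: 36 → fault, frames (84 36)
pos 3: 60 → fault, frames (84 36 60)
pos 4: 21 → fault, evict 84, frames (36 60 21)
pos 5: 84 → fault, evict 36, frames (60 21 84)
pos 6: 46 → fault, evict 60, frames (21 84 46)
pos 7: 84 → hit
pos 8: 46 → hit
pos 9: 57 → fault, evict 21, frames (84 46 57)
pos 10: 60 → fault, evict 57, frames (84 46 60)
At position 10, page 57 is evicted.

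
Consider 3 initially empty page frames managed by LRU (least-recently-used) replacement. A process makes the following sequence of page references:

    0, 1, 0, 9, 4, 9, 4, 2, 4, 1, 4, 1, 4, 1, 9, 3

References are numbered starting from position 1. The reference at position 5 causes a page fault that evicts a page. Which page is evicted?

pos 1: 0 -> fault, frames [0]
pos 2: 1 -> fault, frames [0, 1]
pos 3: 0 -> hit
pos 4: 9 -> fault, frames [1, 0, 9]
pos 5: 4 -> fault, evict 1, frames [0, 9, 4]
At position 5, page 1 is evicted.

1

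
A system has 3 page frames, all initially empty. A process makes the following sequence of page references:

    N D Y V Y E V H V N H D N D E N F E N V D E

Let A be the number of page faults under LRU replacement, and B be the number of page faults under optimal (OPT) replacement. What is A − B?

2

Under LRU: F F F F . F . F . F . F . . F . F . . F F F → 13 faults.
Under OPT: F F F F . F . F . . . F . . F . F . . F F . → 11 faults.
A − B = 13 − 11 = 2.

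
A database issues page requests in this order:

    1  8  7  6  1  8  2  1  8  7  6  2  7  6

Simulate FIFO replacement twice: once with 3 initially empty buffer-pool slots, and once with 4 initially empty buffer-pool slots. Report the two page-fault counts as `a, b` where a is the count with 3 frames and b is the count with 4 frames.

9, 10

3 frames: F F F F F F F . . F F . . . → 9 faults.
4 frames: F F F F . . F F F F F F . . → 10 faults.
10 > 9: adding a frame increased faults — Belady's anomaly.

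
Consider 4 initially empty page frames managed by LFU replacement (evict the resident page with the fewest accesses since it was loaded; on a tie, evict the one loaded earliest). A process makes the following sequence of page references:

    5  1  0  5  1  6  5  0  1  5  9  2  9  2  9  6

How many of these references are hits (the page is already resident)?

6

5 → miss, frames [5]
1 → miss, frames [5, 1]
0 → miss, frames [5, 1, 0]
5 → hit
1 → hit
6 → miss, frames [5, 1, 0, 6]
5 → hit
0 → hit
1 → hit
5 → hit
9 → miss, evict 6, frames [5, 1, 0, 9]
2 → miss, evict 9, frames [5, 1, 0, 2]
9 → miss, evict 2, frames [5, 1, 0, 9]
2 → miss, evict 9, frames [5, 1, 0, 2]
9 → miss, evict 2, frames [5, 1, 0, 9]
6 → miss, evict 9, frames [5, 1, 0, 6]
Hits: 6.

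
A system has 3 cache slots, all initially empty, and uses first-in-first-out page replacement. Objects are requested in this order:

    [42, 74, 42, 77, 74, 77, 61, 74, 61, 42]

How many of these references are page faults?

5

42: fault, frames (42)
74: fault, frames (42 74)
42: hit
77: fault, frames (42 74 77)
74: hit
77: hit
61: fault, evict 42, frames (74 77 61)
74: hit
61: hit
42: fault, evict 74, frames (77 61 42)
Page faults: 5.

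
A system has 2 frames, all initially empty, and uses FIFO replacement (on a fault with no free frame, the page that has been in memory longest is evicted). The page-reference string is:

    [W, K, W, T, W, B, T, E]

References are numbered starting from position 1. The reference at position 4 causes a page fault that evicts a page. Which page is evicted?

W

pos 1: W -> miss, frames {W}
pos 2: K -> miss, frames {W,K}
pos 3: W -> hit
pos 4: T -> miss, evict W, frames {K,T}
At position 4, page W is evicted.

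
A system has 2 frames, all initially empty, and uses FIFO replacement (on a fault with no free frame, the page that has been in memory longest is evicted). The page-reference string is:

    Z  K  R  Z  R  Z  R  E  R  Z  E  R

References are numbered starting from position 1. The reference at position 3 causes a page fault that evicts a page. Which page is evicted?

Z

pos 1: Z -> miss, frames (Z)
pos 2: K -> miss, frames (Z K)
pos 3: R -> miss, evict Z, frames (K R)
At position 3, page Z is evicted.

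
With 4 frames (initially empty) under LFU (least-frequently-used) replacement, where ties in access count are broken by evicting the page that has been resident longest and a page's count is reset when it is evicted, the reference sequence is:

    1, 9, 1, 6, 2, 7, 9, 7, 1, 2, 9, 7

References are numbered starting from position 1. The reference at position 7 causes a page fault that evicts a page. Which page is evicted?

pos 1: 1 → miss, frames (1)
pos 2: 9 → miss, frames (1 9)
pos 3: 1 → hit
pos 4: 6 → miss, frames (1 9 6)
pos 5: 2 → miss, frames (1 9 6 2)
pos 6: 7 → miss, evict 9, frames (1 6 2 7)
pos 7: 9 → miss, evict 6, frames (1 2 7 9)
At position 7, page 6 is evicted.

6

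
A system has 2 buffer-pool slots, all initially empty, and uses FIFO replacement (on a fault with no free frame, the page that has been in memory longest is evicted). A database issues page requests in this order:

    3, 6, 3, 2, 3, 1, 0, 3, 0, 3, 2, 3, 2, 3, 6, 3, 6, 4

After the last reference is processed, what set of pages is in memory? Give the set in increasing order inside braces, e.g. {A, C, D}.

3: fault, frames {3}
6: fault, frames {3,6}
3: hit
2: fault, evict 3, frames {6,2}
3: fault, evict 6, frames {2,3}
1: fault, evict 2, frames {3,1}
0: fault, evict 3, frames {1,0}
3: fault, evict 1, frames {0,3}
0: hit
3: hit
2: fault, evict 0, frames {3,2}
3: hit
2: hit
3: hit
6: fault, evict 3, frames {2,6}
3: fault, evict 2, frames {6,3}
6: hit
4: fault, evict 6, frames {3,4}

{3, 4}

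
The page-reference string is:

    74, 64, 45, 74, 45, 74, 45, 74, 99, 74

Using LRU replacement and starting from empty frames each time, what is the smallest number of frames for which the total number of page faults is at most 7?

2

f=1: 10 faults
f=2: 5 faults
f=3: 4 faults
f=4: 4 faults
Smallest f with faults ≤ 7 is 2.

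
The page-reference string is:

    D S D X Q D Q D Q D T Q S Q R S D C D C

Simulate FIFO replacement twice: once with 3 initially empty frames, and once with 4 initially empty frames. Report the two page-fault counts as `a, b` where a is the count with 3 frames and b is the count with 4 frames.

3 frames: F F . F F F . . . . F . F F F . F F . . → 11 faults.
4 frames: F F . F F . . . . . F . . . F F F F . . → 9 faults.
9 < 11: adding a frame reduced faults, as is typical.

11, 9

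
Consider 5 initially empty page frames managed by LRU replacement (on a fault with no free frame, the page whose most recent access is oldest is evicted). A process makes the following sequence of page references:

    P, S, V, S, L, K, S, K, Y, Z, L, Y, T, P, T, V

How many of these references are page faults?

10

P -> fault, frames [P]
S -> fault, frames [P, S]
V -> fault, frames [P, S, V]
S -> hit
L -> fault, frames [P, V, S, L]
K -> fault, frames [P, V, S, L, K]
S -> hit
K -> hit
Y -> fault, evict P, frames [V, L, S, K, Y]
Z -> fault, evict V, frames [L, S, K, Y, Z]
L -> hit
Y -> hit
T -> fault, evict S, frames [K, Z, L, Y, T]
P -> fault, evict K, frames [Z, L, Y, T, P]
T -> hit
V -> fault, evict Z, frames [L, Y, P, T, V]
Page faults: 10.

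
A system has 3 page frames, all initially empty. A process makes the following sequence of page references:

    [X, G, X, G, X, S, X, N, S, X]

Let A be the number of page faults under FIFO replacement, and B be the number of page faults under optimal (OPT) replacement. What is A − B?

Under FIFO: F F . . . F . F . F → 5 faults.
Under OPT: F F . . . F . F . . → 4 faults.
A − B = 5 − 4 = 1.

1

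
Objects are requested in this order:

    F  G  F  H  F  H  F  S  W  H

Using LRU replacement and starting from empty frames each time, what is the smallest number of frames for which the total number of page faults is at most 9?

2

f=1: 10 faults
f=2: 6 faults
f=3: 6 faults
f=4: 5 faults
f=5: 5 faults
Smallest f with faults ≤ 9 is 2.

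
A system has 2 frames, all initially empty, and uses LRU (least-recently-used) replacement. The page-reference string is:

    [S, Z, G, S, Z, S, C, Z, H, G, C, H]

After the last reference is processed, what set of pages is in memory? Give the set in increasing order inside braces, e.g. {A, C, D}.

{C, H}

S -> fault, frames {S}
Z -> fault, frames {S,Z}
G -> fault, evict S, frames {Z,G}
S -> fault, evict Z, frames {G,S}
Z -> fault, evict G, frames {S,Z}
S -> hit
C -> fault, evict Z, frames {S,C}
Z -> fault, evict S, frames {C,Z}
H -> fault, evict C, frames {Z,H}
G -> fault, evict Z, frames {H,G}
C -> fault, evict H, frames {G,C}
H -> fault, evict G, frames {C,H}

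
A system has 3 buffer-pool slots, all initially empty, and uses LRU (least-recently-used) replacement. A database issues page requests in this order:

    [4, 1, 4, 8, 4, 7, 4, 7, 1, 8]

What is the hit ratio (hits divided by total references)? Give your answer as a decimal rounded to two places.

0.40

4 -> fault, frames [4]
1 -> fault, frames [4, 1]
4 -> hit
8 -> fault, frames [1, 4, 8]
4 -> hit
7 -> fault, evict 1, frames [8, 4, 7]
4 -> hit
7 -> hit
1 -> fault, evict 8, frames [4, 7, 1]
8 -> fault, evict 4, frames [7, 1, 8]
Hits: 4 of 10 references → 4/10 = 0.4000.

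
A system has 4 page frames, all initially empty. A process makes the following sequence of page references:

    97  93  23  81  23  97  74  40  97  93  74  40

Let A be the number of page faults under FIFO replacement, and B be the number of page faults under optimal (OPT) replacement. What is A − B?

2

Under FIFO: F F F F . . F F F F . . → 8 faults.
Under OPT: F F F F . . F F . . . . → 6 faults.
A − B = 8 − 6 = 2.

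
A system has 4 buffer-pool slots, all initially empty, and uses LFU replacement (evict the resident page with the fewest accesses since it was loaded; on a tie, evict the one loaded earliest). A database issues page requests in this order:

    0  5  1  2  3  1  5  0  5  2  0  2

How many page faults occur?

7

0 -> fault, frames (0)
5 -> fault, frames (0 5)
1 -> fault, frames (0 5 1)
2 -> fault, frames (0 5 1 2)
3 -> fault, evict 0, frames (5 1 2 3)
1 -> hit
5 -> hit
0 -> fault, evict 2, frames (5 1 3 0)
5 -> hit
2 -> fault, evict 3, frames (5 1 0 2)
0 -> hit
2 -> hit
Page faults: 7.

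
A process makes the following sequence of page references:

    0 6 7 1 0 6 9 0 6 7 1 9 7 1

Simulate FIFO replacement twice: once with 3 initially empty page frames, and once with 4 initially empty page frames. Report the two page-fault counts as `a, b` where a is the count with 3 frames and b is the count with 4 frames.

9, 10

3 frames: F F F F F F F . . F F . . . → 9 faults.
4 frames: F F F F . . F F F F F F . . → 10 faults.
10 > 9: adding a frame increased faults — Belady's anomaly.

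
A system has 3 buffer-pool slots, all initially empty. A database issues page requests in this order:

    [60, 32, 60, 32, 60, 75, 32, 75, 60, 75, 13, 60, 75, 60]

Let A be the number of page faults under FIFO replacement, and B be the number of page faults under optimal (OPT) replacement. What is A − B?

1

Under FIFO: F F . . . F . . . . F F . . → 5 faults.
Under OPT: F F . . . F . . . . F . . . → 4 faults.
A − B = 5 − 4 = 1.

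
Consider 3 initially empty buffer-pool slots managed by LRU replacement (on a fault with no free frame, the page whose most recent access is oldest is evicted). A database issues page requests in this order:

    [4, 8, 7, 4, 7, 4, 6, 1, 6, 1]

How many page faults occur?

5

4 -> fault, frames {4}
8 -> fault, frames {4,8}
7 -> fault, frames {4,8,7}
4 -> hit
7 -> hit
4 -> hit
6 -> fault, evict 8, frames {7,4,6}
1 -> fault, evict 7, frames {4,6,1}
6 -> hit
1 -> hit
Page faults: 5.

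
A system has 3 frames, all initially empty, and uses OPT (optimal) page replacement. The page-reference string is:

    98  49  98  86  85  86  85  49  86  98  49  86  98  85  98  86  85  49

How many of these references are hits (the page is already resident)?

98 -> miss, frames [98]
49 -> miss, frames [98, 49]
98 -> hit
86 -> miss, frames [98, 49, 86]
85 -> miss, evict 98, frames [49, 86, 85]
86 -> hit
85 -> hit
49 -> hit
86 -> hit
98 -> miss, evict 85, frames [49, 86, 98]
49 -> hit
86 -> hit
98 -> hit
85 -> miss, evict 49, frames [86, 98, 85]
98 -> hit
86 -> hit
85 -> hit
49 -> miss, evict 85, frames [86, 98, 49]
Hits: 11.

11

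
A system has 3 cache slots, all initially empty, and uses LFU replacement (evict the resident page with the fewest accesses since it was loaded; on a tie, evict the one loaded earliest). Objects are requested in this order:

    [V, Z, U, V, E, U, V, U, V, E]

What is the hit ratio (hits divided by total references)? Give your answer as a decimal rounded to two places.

V → fault, frames (V)
Z → fault, frames (V Z)
U → fault, frames (V Z U)
V → hit
E → fault, evict Z, frames (V U E)
U → hit
V → hit
U → hit
V → hit
E → hit
Hits: 6 of 10 references → 6/10 = 0.6000.

0.60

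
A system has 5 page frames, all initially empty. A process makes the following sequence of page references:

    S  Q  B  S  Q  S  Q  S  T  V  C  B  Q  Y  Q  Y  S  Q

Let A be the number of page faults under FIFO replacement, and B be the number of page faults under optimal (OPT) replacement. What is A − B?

2

Under FIFO: F F F . . . . . F F F . . F F . F . → 9 faults.
Under OPT: F F F . . . . . F F F . . F . . . . → 7 faults.
A − B = 9 − 7 = 2.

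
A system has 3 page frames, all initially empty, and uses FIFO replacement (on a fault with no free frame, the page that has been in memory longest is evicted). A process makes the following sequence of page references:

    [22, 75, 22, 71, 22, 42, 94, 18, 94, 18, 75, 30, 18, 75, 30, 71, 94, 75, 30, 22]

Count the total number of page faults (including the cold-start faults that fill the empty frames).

13

22: miss, frames (22)
75: miss, frames (22 75)
22: hit
71: miss, frames (22 75 71)
22: hit
42: miss, evict 22, frames (75 71 42)
94: miss, evict 75, frames (71 42 94)
18: miss, evict 71, frames (42 94 18)
94: hit
18: hit
75: miss, evict 42, frames (94 18 75)
30: miss, evict 94, frames (18 75 30)
18: hit
75: hit
30: hit
71: miss, evict 18, frames (75 30 71)
94: miss, evict 75, frames (30 71 94)
75: miss, evict 30, frames (71 94 75)
30: miss, evict 71, frames (94 75 30)
22: miss, evict 94, frames (75 30 22)
Page faults: 13.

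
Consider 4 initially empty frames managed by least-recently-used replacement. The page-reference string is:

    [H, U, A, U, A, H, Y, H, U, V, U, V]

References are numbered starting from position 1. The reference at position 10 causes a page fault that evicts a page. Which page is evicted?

A

pos 1: H → miss, frames {H}
pos 2: U → miss, frames {H,U}
pos 3: A → miss, frames {H,U,A}
pos 4: U → hit
pos 5: A → hit
pos 6: H → hit
pos 7: Y → miss, frames {U,A,H,Y}
pos 8: H → hit
pos 9: U → hit
pos 10: V → miss, evict A, frames {Y,H,U,V}
At position 10, page A is evicted.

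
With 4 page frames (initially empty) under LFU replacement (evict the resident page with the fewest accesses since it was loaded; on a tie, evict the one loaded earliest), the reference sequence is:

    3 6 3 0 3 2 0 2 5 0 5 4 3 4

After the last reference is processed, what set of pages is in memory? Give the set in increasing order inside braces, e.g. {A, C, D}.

{0, 3, 4, 5}

3 → miss, frames {3}
6 → miss, frames {3,6}
3 → hit
0 → miss, frames {3,6,0}
3 → hit
2 → miss, frames {3,6,0,2}
0 → hit
2 → hit
5 → miss, evict 6, frames {3,0,2,5}
0 → hit
5 → hit
4 → miss, evict 2, frames {3,0,5,4}
3 → hit
4 → hit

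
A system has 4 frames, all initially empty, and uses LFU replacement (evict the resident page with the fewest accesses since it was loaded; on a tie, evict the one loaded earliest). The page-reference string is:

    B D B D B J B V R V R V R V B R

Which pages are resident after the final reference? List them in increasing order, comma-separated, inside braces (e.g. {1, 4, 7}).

B → miss, frames [B]
D → miss, frames [B, D]
B → hit
D → hit
B → hit
J → miss, frames [B, D, J]
B → hit
V → miss, frames [B, D, J, V]
R → miss, evict J, frames [B, D, V, R]
V → hit
R → hit
V → hit
R → hit
V → hit
B → hit
R → hit

{B, D, R, V}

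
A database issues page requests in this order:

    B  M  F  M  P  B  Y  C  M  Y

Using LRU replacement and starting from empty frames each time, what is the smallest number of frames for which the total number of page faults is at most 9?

f=1: 10 faults
f=2: 9 faults
f=3: 8 faults
f=4: 7 faults
f=5: 6 faults
f=6: 6 faults
Smallest f with faults ≤ 9 is 2.

2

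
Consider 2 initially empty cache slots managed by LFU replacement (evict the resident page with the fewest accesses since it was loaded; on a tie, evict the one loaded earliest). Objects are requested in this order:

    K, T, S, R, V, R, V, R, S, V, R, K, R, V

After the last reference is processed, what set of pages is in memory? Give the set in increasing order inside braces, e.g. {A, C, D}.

K → fault, frames [K]
T → fault, frames [K, T]
S → fault, evict K, frames [T, S]
R → fault, evict T, frames [S, R]
V → fault, evict S, frames [R, V]
R → hit
V → hit
R → hit
S → fault, evict V, frames [R, S]
V → fault, evict S, frames [R, V]
R → hit
K → fault, evict V, frames [R, K]
R → hit
V → fault, evict K, frames [R, V]

{R, V}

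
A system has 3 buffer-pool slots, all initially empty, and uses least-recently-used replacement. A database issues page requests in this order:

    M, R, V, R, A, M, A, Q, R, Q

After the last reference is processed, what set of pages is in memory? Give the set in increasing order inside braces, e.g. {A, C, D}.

{A, Q, R}

M -> fault, frames (M)
R -> fault, frames (M R)
V -> fault, frames (M R V)
R -> hit
A -> fault, evict M, frames (V R A)
M -> fault, evict V, frames (R A M)
A -> hit
Q -> fault, evict R, frames (M A Q)
R -> fault, evict M, frames (A Q R)
Q -> hit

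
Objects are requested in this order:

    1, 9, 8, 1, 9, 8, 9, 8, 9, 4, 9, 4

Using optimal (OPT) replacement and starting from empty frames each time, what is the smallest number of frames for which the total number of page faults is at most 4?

3

f=1: 12 faults
f=2: 5 faults
f=3: 4 faults
f=4: 4 faults
Smallest f with faults ≤ 4 is 3.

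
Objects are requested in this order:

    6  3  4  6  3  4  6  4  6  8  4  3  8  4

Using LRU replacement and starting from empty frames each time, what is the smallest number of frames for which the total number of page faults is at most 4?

f=1: 14 faults
f=2: 12 faults
f=3: 5 faults
f=4: 4 faults
Smallest f with faults ≤ 4 is 4.

4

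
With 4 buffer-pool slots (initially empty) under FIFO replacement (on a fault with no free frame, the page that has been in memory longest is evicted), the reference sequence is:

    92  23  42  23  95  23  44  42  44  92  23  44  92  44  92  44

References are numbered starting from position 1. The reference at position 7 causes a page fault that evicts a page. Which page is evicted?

pos 1: 92 → miss, frames (92)
pos 2: 23 → miss, frames (92 23)
pos 3: 42 → miss, frames (92 23 42)
pos 4: 23 → hit
pos 5: 95 → miss, frames (92 23 42 95)
pos 6: 23 → hit
pos 7: 44 → miss, evict 92, frames (23 42 95 44)
At position 7, page 92 is evicted.

92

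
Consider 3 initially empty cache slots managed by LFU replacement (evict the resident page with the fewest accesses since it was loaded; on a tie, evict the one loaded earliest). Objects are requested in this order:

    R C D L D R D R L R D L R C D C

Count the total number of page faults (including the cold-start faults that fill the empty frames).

6

R: miss, frames (R)
C: miss, frames (R C)
D: miss, frames (R C D)
L: miss, evict R, frames (C D L)
D: hit
R: miss, evict C, frames (D L R)
D: hit
R: hit
L: hit
R: hit
D: hit
L: hit
R: hit
C: miss, evict L, frames (D R C)
D: hit
C: hit
Page faults: 6.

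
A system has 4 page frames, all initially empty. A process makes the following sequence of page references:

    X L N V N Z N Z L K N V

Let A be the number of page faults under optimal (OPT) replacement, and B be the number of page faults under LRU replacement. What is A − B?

-1

Under OPT: F F F F . F . . . F . . → 6 faults.
Under LRU: F F F F . F . . . F . F → 7 faults.
A − B = 6 − 7 = -1.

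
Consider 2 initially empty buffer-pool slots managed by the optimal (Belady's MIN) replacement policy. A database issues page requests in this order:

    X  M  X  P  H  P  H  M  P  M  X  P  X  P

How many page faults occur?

X -> miss, frames (X)
M -> miss, frames (X M)
X -> hit
P -> miss, evict X, frames (M P)
H -> miss, evict M, frames (P H)
P -> hit
H -> hit
M -> miss, evict H, frames (P M)
P -> hit
M -> hit
X -> miss, evict M, frames (P X)
P -> hit
X -> hit
P -> hit
Page faults: 6.

6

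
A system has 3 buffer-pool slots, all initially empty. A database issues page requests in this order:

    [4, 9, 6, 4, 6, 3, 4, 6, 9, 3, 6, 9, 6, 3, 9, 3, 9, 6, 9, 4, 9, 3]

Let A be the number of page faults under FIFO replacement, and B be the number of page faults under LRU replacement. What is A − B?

Under FIFO: F F F . . F F . F . F . . F . . . . . F F . → 10 faults.
Under LRU: F F F . . F . . F F . . . . . . . . . F . F → 8 faults.
A − B = 10 − 8 = 2.

2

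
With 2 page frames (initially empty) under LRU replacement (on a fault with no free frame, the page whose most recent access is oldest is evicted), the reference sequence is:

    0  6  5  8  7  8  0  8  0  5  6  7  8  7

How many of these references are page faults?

10

0 -> fault, frames [0]
6 -> fault, frames [0, 6]
5 -> fault, evict 0, frames [6, 5]
8 -> fault, evict 6, frames [5, 8]
7 -> fault, evict 5, frames [8, 7]
8 -> hit
0 -> fault, evict 7, frames [8, 0]
8 -> hit
0 -> hit
5 -> fault, evict 8, frames [0, 5]
6 -> fault, evict 0, frames [5, 6]
7 -> fault, evict 5, frames [6, 7]
8 -> fault, evict 6, frames [7, 8]
7 -> hit
Page faults: 10.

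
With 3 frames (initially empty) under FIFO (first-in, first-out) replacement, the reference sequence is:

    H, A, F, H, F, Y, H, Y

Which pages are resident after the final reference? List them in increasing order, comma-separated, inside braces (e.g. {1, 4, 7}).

H: fault, frames (H)
A: fault, frames (H A)
F: fault, frames (H A F)
H: hit
F: hit
Y: fault, evict H, frames (A F Y)
H: fault, evict A, frames (F Y H)
Y: hit

{F, H, Y}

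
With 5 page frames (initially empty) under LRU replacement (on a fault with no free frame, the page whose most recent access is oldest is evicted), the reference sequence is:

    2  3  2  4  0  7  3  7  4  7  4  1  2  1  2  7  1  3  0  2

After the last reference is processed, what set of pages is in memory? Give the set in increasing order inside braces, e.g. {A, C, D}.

{0, 1, 2, 3, 7}

2: fault, frames [2]
3: fault, frames [2, 3]
2: hit
4: fault, frames [3, 2, 4]
0: fault, frames [3, 2, 4, 0]
7: fault, frames [3, 2, 4, 0, 7]
3: hit
7: hit
4: hit
7: hit
4: hit
1: fault, evict 2, frames [0, 3, 7, 4, 1]
2: fault, evict 0, frames [3, 7, 4, 1, 2]
1: hit
2: hit
7: hit
1: hit
3: hit
0: fault, evict 4, frames [2, 7, 1, 3, 0]
2: hit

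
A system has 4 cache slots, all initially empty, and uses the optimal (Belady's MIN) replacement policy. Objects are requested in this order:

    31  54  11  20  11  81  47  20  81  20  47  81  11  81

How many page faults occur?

31: miss, frames {31}
54: miss, frames {31,54}
11: miss, frames {31,54,11}
20: miss, frames {31,54,11,20}
11: hit
81: miss, evict 54, frames {31,11,20,81}
47: miss, evict 31, frames {11,20,81,47}
20: hit
81: hit
20: hit
47: hit
81: hit
11: hit
81: hit
Page faults: 6.

6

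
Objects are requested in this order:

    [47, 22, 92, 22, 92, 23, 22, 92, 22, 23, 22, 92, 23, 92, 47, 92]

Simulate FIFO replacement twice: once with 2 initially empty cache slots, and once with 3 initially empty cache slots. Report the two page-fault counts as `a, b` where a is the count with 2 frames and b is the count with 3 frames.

12, 5

2 frames: F F F . . F F F . F F F F . F F → 12 faults.
3 frames: F F F . . F . . . . . . . . F . → 5 faults.
5 < 12: adding a frame reduced faults, as is typical.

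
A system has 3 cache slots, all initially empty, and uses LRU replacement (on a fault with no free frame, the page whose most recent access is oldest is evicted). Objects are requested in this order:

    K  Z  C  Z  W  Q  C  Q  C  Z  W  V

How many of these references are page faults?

K -> miss, frames (K)
Z -> miss, frames (K Z)
C -> miss, frames (K Z C)
Z -> hit
W -> miss, evict K, frames (C Z W)
Q -> miss, evict C, frames (Z W Q)
C -> miss, evict Z, frames (W Q C)
Q -> hit
C -> hit
Z -> miss, evict W, frames (Q C Z)
W -> miss, evict Q, frames (C Z W)
V -> miss, evict C, frames (Z W V)
Page faults: 9.

9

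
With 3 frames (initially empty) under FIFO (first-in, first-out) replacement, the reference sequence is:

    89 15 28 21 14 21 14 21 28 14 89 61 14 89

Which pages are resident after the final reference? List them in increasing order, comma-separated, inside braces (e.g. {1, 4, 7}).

89 → fault, frames (89)
15 → fault, frames (89 15)
28 → fault, frames (89 15 28)
21 → fault, evict 89, frames (15 28 21)
14 → fault, evict 15, frames (28 21 14)
21 → hit
14 → hit
21 → hit
28 → hit
14 → hit
89 → fault, evict 28, frames (21 14 89)
61 → fault, evict 21, frames (14 89 61)
14 → hit
89 → hit

{14, 61, 89}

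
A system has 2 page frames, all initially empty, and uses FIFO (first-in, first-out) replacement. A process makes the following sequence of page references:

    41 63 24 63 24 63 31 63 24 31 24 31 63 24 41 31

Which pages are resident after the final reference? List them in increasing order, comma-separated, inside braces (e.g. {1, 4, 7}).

{31, 41}

41 → miss, frames [41]
63 → miss, frames [41, 63]
24 → miss, evict 41, frames [63, 24]
63 → hit
24 → hit
63 → hit
31 → miss, evict 63, frames [24, 31]
63 → miss, evict 24, frames [31, 63]
24 → miss, evict 31, frames [63, 24]
31 → miss, evict 63, frames [24, 31]
24 → hit
31 → hit
63 → miss, evict 24, frames [31, 63]
24 → miss, evict 31, frames [63, 24]
41 → miss, evict 63, frames [24, 41]
31 → miss, evict 24, frames [41, 31]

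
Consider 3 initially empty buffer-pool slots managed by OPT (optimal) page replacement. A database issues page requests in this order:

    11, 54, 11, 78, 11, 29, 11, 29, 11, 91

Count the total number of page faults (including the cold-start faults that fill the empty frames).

11: miss, frames [11]
54: miss, frames [11, 54]
11: hit
78: miss, frames [11, 54, 78]
11: hit
29: miss, evict 78, frames [11, 54, 29]
11: hit
29: hit
11: hit
91: miss, evict 29, frames [11, 54, 91]
Page faults: 5.

5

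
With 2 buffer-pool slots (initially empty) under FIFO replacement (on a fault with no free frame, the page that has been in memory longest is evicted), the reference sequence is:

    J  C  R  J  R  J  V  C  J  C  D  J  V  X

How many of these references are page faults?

10

J: fault, frames (J)
C: fault, frames (J C)
R: fault, evict J, frames (C R)
J: fault, evict C, frames (R J)
R: hit
J: hit
V: fault, evict R, frames (J V)
C: fault, evict J, frames (V C)
J: fault, evict V, frames (C J)
C: hit
D: fault, evict C, frames (J D)
J: hit
V: fault, evict J, frames (D V)
X: fault, evict D, frames (V X)
Page faults: 10.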